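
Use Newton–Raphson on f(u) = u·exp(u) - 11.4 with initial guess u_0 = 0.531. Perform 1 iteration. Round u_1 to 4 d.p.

Newton update: u ← u − f(u)/f'(u).
f'(u) = (u + 1)·exp(u)
u_0 = 0.531000: f = -10.496964, f' = 2.603668 → u_1 = 0.531000 - (-10.496964)/(2.603668) = 4.562607

4.5626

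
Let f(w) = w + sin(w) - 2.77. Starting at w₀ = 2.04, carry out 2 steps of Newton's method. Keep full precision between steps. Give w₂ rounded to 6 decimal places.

1.793516

f'(w) = 1 + cos(w)
w_0 = 2.040000: f = 0.161929, f' = 0.547824 → w_1 = 2.040000 - (0.161929)/(0.547824) = 1.744415
w_1 = 1.744415: f = -0.040619, f' = 0.827253 → w_2 = 1.744415 - (-0.040619)/(0.827253) = 1.793516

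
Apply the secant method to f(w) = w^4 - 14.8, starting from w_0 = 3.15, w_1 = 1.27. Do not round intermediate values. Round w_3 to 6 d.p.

2.398103

f(w_0) = 83.656006, f(w_1) = -12.198554
w_2 = 1.270000 - (-12.198554)·(1.270000 - 3.150000)/(-12.198554 - (83.656006)) = 1.509251; f(w_2) = -9.611454
w_3 = 1.509251 - (-9.611454)·(1.509251 - 1.270000)/(-9.611454 - (-12.198554)) = 2.398103; f(w_3) = 18.272807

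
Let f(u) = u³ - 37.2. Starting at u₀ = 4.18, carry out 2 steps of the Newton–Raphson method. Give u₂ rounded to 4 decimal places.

f'(u) = 3u²
u_0 = 4.180000: f = 35.834632, f' = 52.417200 → u_1 = 4.180000 - (35.834632)/(52.417200) = 3.496357
u_1 = 3.496357: f = 5.541273, f' = 36.673545 → u_2 = 3.496357 - (5.541273)/(36.673545) = 3.345260

3.3453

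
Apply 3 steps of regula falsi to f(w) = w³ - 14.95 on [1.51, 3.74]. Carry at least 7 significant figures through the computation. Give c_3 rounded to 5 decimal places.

2.39518

False-position update: c = (a·f(b) − b·f(a))/(f(b) − f(a)); replace the endpoint whose sign matches f(c).
f(1.510000) = -11.507049, f(3.740000) = 37.363624
step 1: c = 2.035074, f(c) = -6.521688 < 0 → new bracket [2.035074, 3.740000]
step 2: c = 2.288439, f(c) = -2.965555 < 0 → new bracket [2.288439, 3.740000]
step 3: c = 2.395178, f(c) = -1.209165 < 0 → new bracket [2.395178, 3.740000]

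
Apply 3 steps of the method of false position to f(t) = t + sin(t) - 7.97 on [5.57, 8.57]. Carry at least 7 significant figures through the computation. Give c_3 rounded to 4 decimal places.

7.2001

False-position update: c = (a·f(b) − b·f(a))/(f(b) − f(a)); replace the endpoint whose sign matches f(c).
f(5.570000) = -3.054246, f(8.570000) = 1.354425
step 1: c = 7.648345, f(c) = 0.657276 > 0 → new bracket [5.570000, 7.648345]
step 2: c = 7.280289, f(c) = 0.150192 > 0 → new bracket [5.570000, 7.280289]
step 3: c = 7.200128, f(c) = 0.023874 > 0 → new bracket [5.570000, 7.200128]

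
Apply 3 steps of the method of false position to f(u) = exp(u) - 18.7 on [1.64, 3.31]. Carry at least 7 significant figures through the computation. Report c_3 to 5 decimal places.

2.91947

f(1.640000) = -13.544830, f(3.310000) = 8.685125
step 1: c = 2.657540, f(c) = -4.438838 < 0 → new bracket [2.657540, 3.310000]
step 2: c = 2.878217, f(c) = -0.917453 < 0 → new bracket [2.878217, 3.310000]
step 3: c = 2.919471, f(c) = -0.168518 < 0 → new bracket [2.919471, 3.310000]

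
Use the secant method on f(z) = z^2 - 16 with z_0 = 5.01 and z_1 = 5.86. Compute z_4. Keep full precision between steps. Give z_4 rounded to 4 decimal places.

Secant update: z_(k+1) = z_k − f(z_k)·(z_k − z_(k-1))/(f(z_k) − f(z_(k-1))).
f(z_0) = 9.100100, f(z_1) = 18.339600
z_2 = 5.860000 - (18.339600)·(5.860000 - 5.010000)/(18.339600 - (9.100100)) = 4.172824; f(z_2) = 1.412463
z_3 = 4.172824 - (1.412463)·(4.172824 - 5.860000)/(1.412463 - (18.339600)) = 4.032040; f(z_3) = 0.257348
z_4 = 4.032040 - (0.257348)·(4.032040 - 4.172824)/(0.257348 - (1.412463)) = 4.000675; f(z_4) = 0.005400

4.0007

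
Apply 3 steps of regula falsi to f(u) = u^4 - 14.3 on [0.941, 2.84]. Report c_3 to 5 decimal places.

f(0.941000) = -13.515923, f(2.840000) = 50.753903
step 1: c = 1.340359, f(c) = -11.072363 < 0 → new bracket [1.340359, 2.840000]
step 2: c = 1.608927, f(c) = -7.598907 < 0 → new bracket [1.608927, 2.840000]
step 3: c = 1.769242, f(c) = -4.501743 < 0 → new bracket [1.769242, 2.840000]

1.76924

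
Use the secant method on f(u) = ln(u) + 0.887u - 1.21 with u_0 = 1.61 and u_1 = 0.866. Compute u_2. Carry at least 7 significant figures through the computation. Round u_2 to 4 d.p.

f(u_0) = 0.694304, f(u_1) = -0.585728
u_2 = 0.866000 - (-0.585728)·(0.866000 - 1.610000)/(-0.585728 - (0.694304)) = 1.206446; f(u_2) = 0.047796

1.2064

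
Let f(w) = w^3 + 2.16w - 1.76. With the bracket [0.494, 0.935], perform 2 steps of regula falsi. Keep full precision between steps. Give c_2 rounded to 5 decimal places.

f(0.494000) = -0.572406, f(0.935000) = 1.077000
step 1: c = 0.647044, f(c) = -0.091491 < 0 → new bracket [0.647044, 0.935000]
step 2: c = 0.669590, f(c) = -0.013474 < 0 → new bracket [0.669590, 0.935000]

0.66959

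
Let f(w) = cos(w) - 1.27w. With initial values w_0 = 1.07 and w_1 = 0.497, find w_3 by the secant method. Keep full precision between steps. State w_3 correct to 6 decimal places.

0.634616

f(w_0) = -0.878776, f(w_1) = 0.247827
w_2 = 0.497000 - (0.247827)·(0.497000 - 1.070000)/(0.247827 - (-0.878776)) = 0.623047; f(w_2) = 0.020835
w_3 = 0.623047 - (0.020835)·(0.623047 - 0.497000)/(0.020835 - (0.247827)) = 0.634616; f(w_3) = -0.000663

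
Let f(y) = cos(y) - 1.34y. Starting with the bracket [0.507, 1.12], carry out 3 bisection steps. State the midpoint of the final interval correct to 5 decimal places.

0.62194

f(0.507000) = 0.194825, f(1.120000) = -1.065118 (opposite signs)
step 1: m = 0.813500, f(m) = -0.403131 < 0 → root in [0.507000, 0.813500]
step 2: m = 0.660250, f(m) = -0.094896 < 0 → root in [0.507000, 0.660250]
step 3: m = 0.583625, f(m) = 0.052413 > 0 → root in [0.583625, 0.660250]
Midpoint of [0.583625, 0.660250] = 0.621938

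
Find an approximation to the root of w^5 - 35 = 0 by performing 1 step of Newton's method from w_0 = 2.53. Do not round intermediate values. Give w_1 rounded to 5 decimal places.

Newton update: w ← w − f(w)/f'(w).
f'(w) = 5w^4
w_0 = 2.530000: f = 68.657948, f' = 204.857604 → w_1 = 2.530000 - (68.657948)/(204.857604) = 2.194850

2.19485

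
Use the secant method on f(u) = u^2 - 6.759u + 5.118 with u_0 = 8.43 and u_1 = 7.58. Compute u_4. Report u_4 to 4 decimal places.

5.8991

Secant update: u_(k+1) = u_k − f(u_k)·(u_k − u_(k-1))/(f(u_k) − f(u_(k-1))).
f(u_0) = 19.204530, f(u_1) = 11.341180
u_2 = 7.580000 - (11.341180)·(7.580000 - 8.430000)/(11.341180 - (19.204530)) = 6.354059; f(u_2) = 2.544981
u_3 = 6.354059 - (2.544981)·(6.354059 - 7.580000)/(2.544981 - (11.341180)) = 5.999361; f(u_3) = 0.560650
u_4 = 5.999361 - (0.560650)·(5.999361 - 6.354059)/(0.560650 - (2.544981)) = 5.899145; f(u_4) = 0.045590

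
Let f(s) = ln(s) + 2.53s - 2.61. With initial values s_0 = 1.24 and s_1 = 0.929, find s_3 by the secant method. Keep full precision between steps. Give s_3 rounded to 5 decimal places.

f(s_0) = 0.742311, f(s_1) = -0.333277
s_2 = 0.929000 - (-0.333277)·(0.929000 - 1.240000)/(-0.333277 - (0.742311)) = 1.025365; f(s_2) = 0.009222
s_3 = 1.025365 - (0.009222)·(1.025365 - 0.929000)/(0.009222 - (-0.333277)) = 1.022770; f(s_3) = 0.000124

1.02277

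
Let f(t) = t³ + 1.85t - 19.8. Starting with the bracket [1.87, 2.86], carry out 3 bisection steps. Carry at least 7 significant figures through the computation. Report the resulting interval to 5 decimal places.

f(1.870000) = -9.801297, f(2.860000) = 8.884656 (opposite signs)
step 1: m = 2.365000, f(m) = -2.196773 < 0 → root in [2.365000, 2.860000]
step 2: m = 2.612500, f(m) = 2.863846 > 0 → root in [2.365000, 2.612500]
step 3: m = 2.488750, f(m) = 0.219198 > 0 → root in [2.365000, 2.488750]

[2.36500, 2.48875]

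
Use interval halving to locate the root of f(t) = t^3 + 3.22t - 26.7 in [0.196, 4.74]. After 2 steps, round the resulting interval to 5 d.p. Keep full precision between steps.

f(0.196000) = -26.061350, f(4.740000) = 95.059224 (opposite signs)
step 1: m = 2.468000, f(m) = -3.720393 < 0 → root in [2.468000, 4.740000]
step 2: m = 3.604000, f(m) = 31.716573 > 0 → root in [2.468000, 3.604000]

[2.46800, 3.60400]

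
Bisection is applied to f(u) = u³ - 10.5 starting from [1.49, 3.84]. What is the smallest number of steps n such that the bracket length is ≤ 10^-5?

18

Initial width b − a = 3.84 − 1.49 = 2.350000.
After n steps the width is (b−a)/2^n; need (b−a)/2^n ≤ 10^-5.
So n ≥ log₂(2.350000/10^-5) = log₂(235000.0000) ≈ 17.8423.
Hence n = 18.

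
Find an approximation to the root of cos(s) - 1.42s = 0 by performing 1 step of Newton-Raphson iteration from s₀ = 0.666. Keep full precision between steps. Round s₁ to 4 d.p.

0.5878

Newton update: s ← s − f(s)/f'(s).
f'(s) = -sin(s) - 1.42
s_0 = 0.666000: f = -0.159421, f' = -2.037846 → s_1 = 0.666000 - (-0.159421)/(-2.037846) = 0.587770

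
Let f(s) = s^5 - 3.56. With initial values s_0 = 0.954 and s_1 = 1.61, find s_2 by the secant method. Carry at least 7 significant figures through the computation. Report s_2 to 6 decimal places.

f(s_0) = -2.769791, f(s_1) = 7.257562
s_2 = 1.610000 - (7.257562)·(1.610000 - 0.954000)/(7.257562 - (-2.769791)) = 1.135203; f(s_2) = -1.674758

1.135203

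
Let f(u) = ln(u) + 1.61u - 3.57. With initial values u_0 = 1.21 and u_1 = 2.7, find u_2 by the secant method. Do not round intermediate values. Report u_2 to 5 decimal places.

f(u_0) = -1.431280, f(u_1) = 1.770252
u_2 = 2.700000 - (1.770252)·(2.700000 - 1.210000)/(1.770252 - (-1.431280)) = 1.876121; f(u_2) = 0.079761

1.87612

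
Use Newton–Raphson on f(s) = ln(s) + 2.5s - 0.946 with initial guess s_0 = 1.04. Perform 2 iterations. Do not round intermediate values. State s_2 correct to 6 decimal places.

0.589124

Newton update: s ← s − f(s)/f'(s).
f'(s) = 1/s + 2.5
s_0 = 1.040000: f = 1.693221, f' = 3.461538 → s_1 = 1.040000 - (1.693221)/(3.461538) = 0.550847
s_1 = 0.550847: f = -0.165179, f' = 4.315385 → s_2 = 0.550847 - (-0.165179)/(4.315385) = 0.589124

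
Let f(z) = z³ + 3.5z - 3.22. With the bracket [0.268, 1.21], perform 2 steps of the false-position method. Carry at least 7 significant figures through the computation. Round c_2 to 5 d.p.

0.76596

False-position update: c = (a·f(b) − b·f(a))/(f(b) − f(a)); replace the endpoint whose sign matches f(c).
f(0.268000) = -2.262751, f(1.210000) = 2.786561
step 1: c = 0.690139, f(c) = -0.475806 < 0 → new bracket [0.690139, 1.210000]
step 2: c = 0.765959, f(c) = -0.089760 < 0 → new bracket [0.765959, 1.210000]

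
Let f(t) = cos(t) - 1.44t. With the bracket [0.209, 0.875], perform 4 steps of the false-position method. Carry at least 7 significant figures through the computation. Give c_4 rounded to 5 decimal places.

f(0.209000) = 0.677279, f(0.875000) = -0.619003
step 1: c = 0.556970, f(c) = 0.046823 > 0 → new bracket [0.556970, 0.875000]
step 2: c = 0.579335, f(c) = 0.002584 > 0 → new bracket [0.579335, 0.875000]
step 3: c = 0.580564, f(c) = 0.000141 > 0 → new bracket [0.580564, 0.875000]
step 4: c = 0.580631, f(c) = 0.000008 > 0 → new bracket [0.580631, 0.875000]

0.58063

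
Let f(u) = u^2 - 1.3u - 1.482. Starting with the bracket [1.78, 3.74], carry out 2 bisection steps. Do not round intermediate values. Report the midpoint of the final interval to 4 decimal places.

f(1.780000) = -0.627600, f(3.740000) = 7.643600 (opposite signs)
step 1: m = 2.760000, f(m) = 2.547600 > 0 → root in [1.780000, 2.760000]
step 2: m = 2.270000, f(m) = 0.719900 > 0 → root in [1.780000, 2.270000]
Midpoint of [1.780000, 2.270000] = 2.025000

2.0250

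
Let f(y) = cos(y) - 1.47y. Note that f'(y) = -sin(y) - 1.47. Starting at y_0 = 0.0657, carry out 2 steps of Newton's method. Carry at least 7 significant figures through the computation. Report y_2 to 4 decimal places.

y_0 = 0.065700: f = 0.901264, f' = -1.535653 → y_1 = 0.065700 - (0.901264)/(-1.535653) = 0.652593
y_1 = 0.652593: f = -0.164799, f' = -2.077248 → y_2 = 0.652593 - (-0.164799)/(-2.077248) = 0.573257

0.5733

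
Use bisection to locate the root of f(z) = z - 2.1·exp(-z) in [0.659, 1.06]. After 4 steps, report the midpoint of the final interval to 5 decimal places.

f(0.659000) = -0.427474, f(1.060000) = 0.332443 (opposite signs)
step 1: m = 0.859500, f(m) = -0.029585 < 0 → root in [0.859500, 1.060000]
step 2: m = 0.959750, f(m) = 0.155474 > 0 → root in [0.859500, 0.959750]
step 3: m = 0.909625, f(m) = 0.064007 > 0 → root in [0.859500, 0.909625]
step 4: m = 0.884563, f(m) = 0.017483 > 0 → root in [0.859500, 0.884563]
Midpoint of [0.859500, 0.884563] = 0.872031

0.87203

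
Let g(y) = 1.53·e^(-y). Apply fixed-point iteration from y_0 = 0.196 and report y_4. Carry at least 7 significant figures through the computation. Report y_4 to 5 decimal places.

0.56833

y_1 = g(0.196000) = 1.257679
y_2 = g(1.257679) = 0.434999
y_3 = g(0.434999) = 0.990316
y_4 = g(0.990316) = 0.568333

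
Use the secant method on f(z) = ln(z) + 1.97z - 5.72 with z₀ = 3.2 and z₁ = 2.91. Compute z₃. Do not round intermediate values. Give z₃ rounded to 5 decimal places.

Secant update: z_(k+1) = z_k − f(z_k)·(z_k − z_(k-1))/(f(z_k) − f(z_(k-1))).
f(z_0) = 1.747151, f(z_1) = 1.080853
z_2 = 2.910000 - (1.080853)·(2.910000 - 3.200000)/(1.080853 - (1.747151)) = 2.439569; f(z_2) = -0.022229
z_3 = 2.439569 - (-0.022229)·(2.439569 - 2.910000)/(-0.022229 - (1.080853)) = 2.449048; f(z_3) = 0.000325

2.44905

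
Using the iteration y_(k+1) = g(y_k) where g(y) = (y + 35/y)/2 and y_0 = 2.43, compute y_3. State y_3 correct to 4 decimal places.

y_1 = g(2.430000) = 8.416646
y_2 = g(8.416646) = 6.287536
y_3 = g(6.287536) = 5.927052

5.9271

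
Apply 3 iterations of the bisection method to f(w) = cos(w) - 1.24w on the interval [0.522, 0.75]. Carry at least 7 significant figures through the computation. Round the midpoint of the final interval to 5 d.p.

f(0.522000) = 0.219544, f(0.750000) = -0.198311 (opposite signs)
step 1: m = 0.636000, f(m) = 0.015838 > 0 → root in [0.636000, 0.750000]
step 2: m = 0.693000, f(m) = -0.089987 < 0 → root in [0.636000, 0.693000]
step 3: m = 0.664500, f(m) = -0.036755 < 0 → root in [0.636000, 0.664500]
Midpoint of [0.636000, 0.664500] = 0.650250

0.65025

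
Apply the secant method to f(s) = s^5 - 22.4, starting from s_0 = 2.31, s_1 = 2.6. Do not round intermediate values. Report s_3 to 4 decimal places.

1.9690

f(s_0) = 43.374855, f(s_1) = 96.413760
s_2 = 2.600000 - (96.413760)·(2.600000 - 2.310000)/(96.413760 - (43.374855)) = 2.072840; f(s_2) = 15.867393
s_3 = 2.072840 - (15.867393)·(2.072840 - 2.600000)/(15.867393 - (96.413760)) = 1.968991; f(s_3) = 7.195023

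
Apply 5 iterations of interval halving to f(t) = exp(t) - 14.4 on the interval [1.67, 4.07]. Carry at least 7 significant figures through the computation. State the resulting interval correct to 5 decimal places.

f(1.670000) = -9.087832, f(4.070000) = 44.156963 (opposite signs)
step 1: m = 2.870000, f(m) = 3.237018 > 0 → root in [1.670000, 2.870000]
step 2: m = 2.270000, f(m) = -4.720599 < 0 → root in [2.270000, 2.870000]
step 3: m = 2.570000, f(m) = -1.334176 < 0 → root in [2.570000, 2.870000]
step 4: m = 2.720000, f(m) = 0.780322 > 0 → root in [2.570000, 2.720000]
step 5: m = 2.645000, f(m) = -0.316555 < 0 → root in [2.645000, 2.720000]

[2.64500, 2.72000]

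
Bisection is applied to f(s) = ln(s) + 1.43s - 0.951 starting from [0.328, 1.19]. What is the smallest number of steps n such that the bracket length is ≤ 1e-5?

17

Initial width b − a = 1.19 − 0.328 = 0.862000.
After n steps the width is (b−a)/2^n; need (b−a)/2^n ≤ 1e-5.
So n ≥ log₂(0.862000/1e-5) = log₂(86200.0000) ≈ 16.3954.
Hence n = 17.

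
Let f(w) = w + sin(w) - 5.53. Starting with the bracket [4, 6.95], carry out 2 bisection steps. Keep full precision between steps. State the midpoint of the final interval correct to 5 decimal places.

5.84375

f(4.000000) = -2.286802, f(6.950000) = 2.038486 (opposite signs)
step 1: m = 5.475000, f(m) = -0.778035 < 0 → root in [5.475000, 6.950000]
step 2: m = 6.212500, f(m) = 0.611874 > 0 → root in [5.475000, 6.212500]
Midpoint of [5.475000, 6.212500] = 5.843750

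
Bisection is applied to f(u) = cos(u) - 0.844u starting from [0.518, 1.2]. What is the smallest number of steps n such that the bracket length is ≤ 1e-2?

Initial width b − a = 1.2 − 0.518 = 0.682000.
After n steps the width is (b−a)/2^n; need (b−a)/2^n ≤ 1e-2.
So n ≥ log₂(0.682000/1e-2) = log₂(68.2000) ≈ 6.0917.
Hence n = 7.

7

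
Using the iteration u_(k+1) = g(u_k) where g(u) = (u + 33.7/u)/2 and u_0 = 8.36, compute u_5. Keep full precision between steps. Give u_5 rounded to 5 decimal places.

5.80517

u_1 = g(8.360000) = 6.195550
u_2 = g(6.195550) = 5.817469
u_3 = g(5.817469) = 5.805183
u_4 = g(5.805183) = 5.805170
u_5 = g(5.805170) = 5.805170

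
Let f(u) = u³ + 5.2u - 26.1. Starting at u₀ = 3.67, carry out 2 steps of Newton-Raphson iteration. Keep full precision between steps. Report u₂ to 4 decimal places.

f'(u) = 3u² + 5.2
u_0 = 3.670000: f = 42.414863, f' = 45.606700 → u_1 = 3.670000 - (42.414863)/(45.606700) = 2.739986
u_1 = 2.739986: f = 8.718440, f' = 27.722572 → u_2 = 2.739986 - (8.718440)/(27.722572) = 2.425497

2.4255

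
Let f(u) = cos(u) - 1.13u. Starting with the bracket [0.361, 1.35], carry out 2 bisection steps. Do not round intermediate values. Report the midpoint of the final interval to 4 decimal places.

f(0.361000) = 0.527614, f(1.350000) = -1.306493 (opposite signs)
step 1: m = 0.855500, f(m) = -0.310874 < 0 → root in [0.361000, 0.855500]
step 2: m = 0.608250, f(m) = 0.133327 > 0 → root in [0.608250, 0.855500]
Midpoint of [0.608250, 0.855500] = 0.731875

0.7319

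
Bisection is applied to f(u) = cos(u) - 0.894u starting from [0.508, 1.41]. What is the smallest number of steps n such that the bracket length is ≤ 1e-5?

17

Initial width b − a = 1.41 − 0.508 = 0.902000.
After n steps the width is (b−a)/2^n; need (b−a)/2^n ≤ 1e-5.
So n ≥ log₂(0.902000/1e-5) = log₂(90200.0000) ≈ 16.4608.
Hence n = 17.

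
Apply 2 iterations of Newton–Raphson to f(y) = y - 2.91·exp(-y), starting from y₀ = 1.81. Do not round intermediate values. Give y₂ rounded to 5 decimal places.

1.03013

f'(y) = 1 + 2.91·exp(-y)
y_0 = 1.810000: f = 1.333766, f' = 1.476234 → y_1 = 1.810000 - (1.333766)/(1.476234) = 0.906507
y_1 = 0.906507: f = -0.268937, f' = 2.175444 → y_2 = 0.906507 - (-0.268937)/(2.175444) = 1.030131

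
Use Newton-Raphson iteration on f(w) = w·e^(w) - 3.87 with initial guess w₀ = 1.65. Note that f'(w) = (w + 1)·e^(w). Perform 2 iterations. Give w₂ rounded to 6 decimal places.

1.194581

w_0 = 1.650000: f = 4.721517, f' = 13.798497 → w_1 = 1.650000 - (4.721517)/(13.798497) = 1.307824
w_1 = 1.307824: f = 0.966486, f' = 8.534603 → w_2 = 1.307824 - (0.966486)/(8.534603) = 1.194581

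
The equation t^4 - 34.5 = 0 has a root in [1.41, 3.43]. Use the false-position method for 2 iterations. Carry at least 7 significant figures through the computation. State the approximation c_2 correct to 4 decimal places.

f(1.410000) = -30.547458, f(3.430000) = 103.912872
step 1: c = 1.868915, f(c) = -22.300045 < 0 → new bracket [1.868915, 3.430000]
step 2: c = 2.144737, f(c) = -13.340959 < 0 → new bracket [2.144737, 3.430000]

2.1447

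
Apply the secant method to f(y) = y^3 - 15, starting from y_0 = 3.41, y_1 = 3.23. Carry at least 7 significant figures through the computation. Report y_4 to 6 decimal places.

f(y_0) = 24.651821, f(y_1) = 18.698267
y_2 = 3.230000 - (18.698267)·(3.230000 - 3.410000)/(18.698267 - (24.651821)) = 2.664676; f(y_2) = 3.920523
y_3 = 2.664676 - (3.920523)·(2.664676 - 3.230000)/(3.920523 - (18.698267)) = 2.514696; f(y_3) = 0.902169
y_4 = 2.514696 - (0.902169)·(2.514696 - 2.664676)/(0.902169 - (3.920523)) = 2.469868; f(y_4) = 0.066800

2.469868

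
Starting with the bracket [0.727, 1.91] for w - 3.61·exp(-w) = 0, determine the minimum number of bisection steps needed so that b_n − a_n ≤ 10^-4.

14

Initial width b − a = 1.91 − 0.727 = 1.183000.
After n steps the width is (b−a)/2^n; need (b−a)/2^n ≤ 10^-4.
So n ≥ log₂(1.183000/10^-4) = log₂(11830.0000) ≈ 13.5302.
Hence n = 14.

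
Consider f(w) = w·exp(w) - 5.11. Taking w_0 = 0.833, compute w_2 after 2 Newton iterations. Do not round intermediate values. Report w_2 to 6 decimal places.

f'(w) = (w + 1)·exp(w)
w_0 = 0.833000: f = -3.193926, f' = 4.216283 → w_1 = 0.833000 - (-3.193926)/(4.216283) = 1.590522
w_1 = 1.590522: f = 2.693589, f' = 12.709897 → w_2 = 1.590522 - (2.693589)/(12.709897) = 1.378593

1.378593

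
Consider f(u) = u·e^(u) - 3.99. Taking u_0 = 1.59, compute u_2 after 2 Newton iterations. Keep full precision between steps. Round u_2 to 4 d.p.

1.2063

f'(u) = (u + 1)·e^(u)
u_0 = 1.590000: f = 3.806961, f' = 12.700710 → u_1 = 1.590000 - (3.806961)/(12.700710) = 1.290256
u_1 = 1.290256: f = 0.698425, f' = 8.322142 → u_2 = 1.290256 - (0.698425)/(8.322142) = 1.206332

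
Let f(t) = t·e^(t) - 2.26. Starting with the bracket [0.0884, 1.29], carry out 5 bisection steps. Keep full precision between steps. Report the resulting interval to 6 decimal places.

f(0.088400) = -2.163430, f(1.290000) = 2.426295 (opposite signs)
step 1: m = 0.689200, f(m) = -0.887030 < 0 → root in [0.689200, 1.290000]
step 2: m = 0.989600, f(m) = 0.402181 > 0 → root in [0.689200, 0.989600]
step 3: m = 0.839400, f(m) = -0.316808 < 0 → root in [0.839400, 0.989600]
step 4: m = 0.914500, f(m) = 0.022160 > 0 → root in [0.839400, 0.914500]
step 5: m = 0.876950, f(m) = -0.152200 < 0 → root in [0.876950, 0.914500]

[0.876950, 0.914500]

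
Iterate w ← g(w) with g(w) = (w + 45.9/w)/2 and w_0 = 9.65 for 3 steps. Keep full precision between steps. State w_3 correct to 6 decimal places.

w_1 = g(9.650000) = 7.203238
w_2 = g(7.203238) = 6.787686
w_3 = g(6.787686) = 6.774966

6.774966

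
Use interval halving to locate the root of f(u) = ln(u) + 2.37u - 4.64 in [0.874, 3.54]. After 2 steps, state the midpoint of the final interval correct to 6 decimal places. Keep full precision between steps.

1.873750

f(0.874000) = -2.703295, f(3.540000) = 5.013927 (opposite signs)
step 1: m = 2.207000, f(m) = 1.382224 > 0 → root in [0.874000, 2.207000]
step 2: m = 1.540500, f(m) = -0.556908 < 0 → root in [1.540500, 2.207000]
Midpoint of [1.540500, 2.207000] = 1.873750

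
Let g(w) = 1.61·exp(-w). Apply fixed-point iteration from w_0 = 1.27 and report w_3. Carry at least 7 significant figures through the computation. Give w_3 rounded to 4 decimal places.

0.5780

w_1 = g(1.270000) = 0.452139
w_2 = g(0.452139) = 1.024388
w_3 = g(1.024388) = 0.578016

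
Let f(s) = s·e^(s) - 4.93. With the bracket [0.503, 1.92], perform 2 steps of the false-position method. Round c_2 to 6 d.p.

1.186447

f(0.503000) = -4.098202, f(1.920000) = 8.166240
step 1: c = 0.976495, f(c) = -2.337275 < 0 → new bracket [0.976495, 1.920000]
step 2: c = 1.186447, f(c) = -1.043887 < 0 → new bracket [1.186447, 1.920000]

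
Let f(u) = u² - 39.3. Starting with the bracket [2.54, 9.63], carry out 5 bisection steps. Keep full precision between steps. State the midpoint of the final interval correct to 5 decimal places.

f(2.540000) = -32.848400, f(9.630000) = 53.436900 (opposite signs)
step 1: m = 6.085000, f(m) = -2.272775 < 0 → root in [6.085000, 9.630000]
step 2: m = 7.857500, f(m) = 22.440306 > 0 → root in [6.085000, 7.857500]
step 3: m = 6.971250, f(m) = 9.298327 > 0 → root in [6.085000, 6.971250]
step 4: m = 6.528125, f(m) = 3.316416 > 0 → root in [6.085000, 6.528125]
step 5: m = 6.306563, f(m) = 0.472731 > 0 → root in [6.085000, 6.306563]
Midpoint of [6.085000, 6.306563] = 6.195781

6.19578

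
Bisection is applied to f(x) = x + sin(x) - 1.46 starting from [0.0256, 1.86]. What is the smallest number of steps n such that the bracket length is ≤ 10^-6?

Initial width b − a = 1.86 − 0.0256 = 1.834400.
After n steps the width is (b−a)/2^n; need (b−a)/2^n ≤ 10^-6.
So n ≥ log₂(1.834400/10^-6) = log₂(1834400.0000) ≈ 20.8069.
Hence n = 21.

21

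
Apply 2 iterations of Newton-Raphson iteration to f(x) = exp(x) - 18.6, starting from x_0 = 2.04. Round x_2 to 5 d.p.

3.04399

f'(x) = exp(x)
x_0 = 2.040000: f = -10.909391, f' = 7.690609 → x_1 = 2.040000 - (-10.909391)/(7.690609) = 3.458534
x_1 = 3.458534: f = 13.170368, f' = 31.770368 → x_2 = 3.458534 - (13.170368)/(31.770368) = 3.043985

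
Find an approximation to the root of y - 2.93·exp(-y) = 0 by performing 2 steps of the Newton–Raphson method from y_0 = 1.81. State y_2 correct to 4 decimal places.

f'(y) = 1 + 2.93·exp(-y)
y_0 = 1.810000: f = 1.330493, f' = 1.479507 → y_1 = 1.810000 - (1.330493)/(1.479507) = 0.910718
y_1 = 0.910718: f = -0.267831, f' = 2.178549 → y_2 = 0.910718 - (-0.267831)/(2.178549) = 1.033658

1.0337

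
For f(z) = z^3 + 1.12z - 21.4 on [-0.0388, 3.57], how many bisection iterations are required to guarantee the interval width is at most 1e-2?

9

Initial width b − a = 3.57 − -0.0388 = 3.608800.
After n steps the width is (b−a)/2^n; need (b−a)/2^n ≤ 1e-2.
So n ≥ log₂(3.608800/1e-2) = log₂(360.8800) ≈ 8.4954.
Hence n = 9.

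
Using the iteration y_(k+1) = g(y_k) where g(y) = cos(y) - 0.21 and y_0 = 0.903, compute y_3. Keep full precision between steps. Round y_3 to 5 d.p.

y_1 = g(0.903000) = 0.409257
y_2 = g(0.409257) = 0.707417
y_3 = g(0.707417) = 0.550043

0.55004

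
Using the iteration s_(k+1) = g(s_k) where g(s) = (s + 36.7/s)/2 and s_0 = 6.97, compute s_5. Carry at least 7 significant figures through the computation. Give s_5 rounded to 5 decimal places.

6.05805

s_1 = g(6.970000) = 6.117712
s_2 = g(6.117712) = 6.058343
s_3 = g(6.058343) = 6.058052
s_4 = g(6.058052) = 6.058052
s_5 = g(6.058052) = 6.058052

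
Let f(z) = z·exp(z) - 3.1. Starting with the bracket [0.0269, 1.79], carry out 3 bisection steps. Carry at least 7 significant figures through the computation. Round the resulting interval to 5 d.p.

[0.90845, 1.12884]

f(0.026900) = -3.072367, f(1.790000) = 7.621120 (opposite signs)
step 1: m = 0.908450, f(m) = -0.846613 < 0 → root in [0.908450, 1.790000]
step 2: m = 1.349225, f(m) = 2.100503 > 0 → root in [0.908450, 1.349225]
step 3: m = 1.128837, f(m) = 0.390433 > 0 → root in [0.908450, 1.128837]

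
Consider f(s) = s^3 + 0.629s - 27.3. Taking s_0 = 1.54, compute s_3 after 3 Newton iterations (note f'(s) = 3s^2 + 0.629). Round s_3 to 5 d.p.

Newton update: s ← s − f(s)/f'(s).
s_0 = 1.540000: f = -22.679076, f' = 7.743800 → s_1 = 1.540000 - (-22.679076)/(7.743800) = 4.468675
s_1 = 4.468675: f = 64.746039, f' = 60.536178 → s_2 = 4.468675 - (64.746039)/(60.536178) = 3.399132
s_2 = 3.399132: f = 14.111975, f' = 35.291304 → s_3 = 3.399132 - (14.111975)/(35.291304) = 2.999261

2.99926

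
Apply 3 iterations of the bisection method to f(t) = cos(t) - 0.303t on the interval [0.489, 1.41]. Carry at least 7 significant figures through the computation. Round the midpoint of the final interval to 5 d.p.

f(0.489000) = 0.734636, f(1.410000) = -0.267126 (opposite signs)
step 1: m = 0.949500, f(m) = 0.294391 > 0 → root in [0.949500, 1.410000]
step 2: m = 1.179750, f(m) = 0.023692 > 0 → root in [1.179750, 1.410000]
step 3: m = 1.294875, f(m) = -0.119914 < 0 → root in [1.179750, 1.294875]
Midpoint of [1.179750, 1.294875] = 1.237312

1.23731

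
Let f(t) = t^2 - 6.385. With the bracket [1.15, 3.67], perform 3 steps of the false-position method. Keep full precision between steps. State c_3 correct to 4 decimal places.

False-position update: c = (a·f(b) − b·f(a))/(f(b) − f(a)); replace the endpoint whose sign matches f(c).
f(1.150000) = -5.062500, f(3.670000) = 7.083900
step 1: c = 2.200311, f(c) = -1.543631 < 0 → new bracket [2.200311, 3.670000]
step 2: c = 2.463267, f(c) = -0.317317 < 0 → new bracket [2.463267, 3.670000]
step 3: c = 2.515004, f(c) = -0.059756 < 0 → new bracket [2.515004, 3.670000]

2.5150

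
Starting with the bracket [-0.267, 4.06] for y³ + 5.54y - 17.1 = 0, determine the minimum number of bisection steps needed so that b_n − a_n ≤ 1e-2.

9

Initial width b − a = 4.06 − -0.267 = 4.327000.
After n steps the width is (b−a)/2^n; need (b−a)/2^n ≤ 1e-2.
So n ≥ log₂(4.327000/1e-2) = log₂(432.7000) ≈ 8.7572.
Hence n = 9.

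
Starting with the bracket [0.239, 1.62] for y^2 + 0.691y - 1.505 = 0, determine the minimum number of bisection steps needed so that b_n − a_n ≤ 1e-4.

Initial width b − a = 1.62 − 0.239 = 1.381000.
After n steps the width is (b−a)/2^n; need (b−a)/2^n ≤ 1e-4.
So n ≥ log₂(1.381000/1e-4) = log₂(13810.0000) ≈ 13.7534.
Hence n = 14.

14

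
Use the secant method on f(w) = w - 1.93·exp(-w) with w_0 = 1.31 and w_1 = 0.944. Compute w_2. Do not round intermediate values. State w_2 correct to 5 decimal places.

f(w_0) = 0.789247, f(w_1) = 0.193098
w_2 = 0.944000 - (0.193098)·(0.944000 - 1.310000)/(0.193098 - (0.789247)) = 0.825449; f(w_2) = -0.019964

0.82545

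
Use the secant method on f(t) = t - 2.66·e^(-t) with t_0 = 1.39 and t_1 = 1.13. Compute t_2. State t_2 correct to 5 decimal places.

f(t_0) = 0.727460, f(t_1) = 0.270732
t_2 = 1.130000 - (0.270732)·(1.130000 - 1.390000)/(0.270732 - (0.727460)) = 0.975882; f(t_2) = -0.026566

0.97588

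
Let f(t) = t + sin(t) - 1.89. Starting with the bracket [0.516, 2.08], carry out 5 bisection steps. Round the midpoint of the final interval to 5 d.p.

1.02919

f(0.516000) = -0.880595, f(2.080000) = 1.063133 (opposite signs)
step 1: m = 1.298000, f(m) = 0.371021 > 0 → root in [0.516000, 1.298000]
step 2: m = 0.907000, f(m) = -0.195341 < 0 → root in [0.907000, 1.298000]
step 3: m = 1.102500, f(m) = 0.104839 > 0 → root in [0.907000, 1.102500]
step 4: m = 1.004750, f(m) = -0.041222 < 0 → root in [1.004750, 1.102500]
step 5: m = 1.053625, f(m) = 0.032846 > 0 → root in [1.004750, 1.053625]
Midpoint of [1.004750, 1.053625] = 1.029187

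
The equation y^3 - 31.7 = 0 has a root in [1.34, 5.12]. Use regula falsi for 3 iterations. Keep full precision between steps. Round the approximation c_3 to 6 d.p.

2.947434

False-position update: c = (a·f(b) − b·f(a))/(f(b) − f(a)); replace the endpoint whose sign matches f(c).
f(1.340000) = -29.293896, f(5.120000) = 102.517728
step 1: c = 2.180070, f(c) = -21.338777 < 0 → new bracket [2.180070, 5.120000]
step 2: c = 2.686579, f(c) = -12.309056 < 0 → new bracket [2.686579, 5.120000]
step 3: c = 2.947434, f(c) = -6.094559 < 0 → new bracket [2.947434, 5.120000]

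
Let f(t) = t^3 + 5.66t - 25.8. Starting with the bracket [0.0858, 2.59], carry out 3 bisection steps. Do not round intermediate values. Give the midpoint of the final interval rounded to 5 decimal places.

2.43349

f(0.085800) = -25.313740, f(2.590000) = 6.233379 (opposite signs)
step 1: m = 1.337900, f(m) = -15.832677 < 0 → root in [1.337900, 2.590000]
step 2: m = 1.963950, f(m) = -7.108892 < 0 → root in [1.963950, 2.590000]
step 3: m = 2.276975, f(m) = -1.107082 < 0 → root in [2.276975, 2.590000]
Midpoint of [2.276975, 2.590000] = 2.433488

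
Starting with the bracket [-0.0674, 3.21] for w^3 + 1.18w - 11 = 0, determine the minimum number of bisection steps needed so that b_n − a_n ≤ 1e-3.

12

Initial width b − a = 3.21 − -0.0674 = 3.277400.
After n steps the width is (b−a)/2^n; need (b−a)/2^n ≤ 1e-3.
So n ≥ log₂(3.277400/1e-3) = log₂(3277.4000) ≈ 11.6783.
Hence n = 12.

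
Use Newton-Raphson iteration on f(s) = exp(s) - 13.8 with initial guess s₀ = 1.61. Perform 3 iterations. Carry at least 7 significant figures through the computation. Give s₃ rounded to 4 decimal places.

Newton update: s ← s − f(s)/f'(s).
f'(s) = exp(s)
s_0 = 1.610000: f = -8.797189, f' = 5.002811 → s_1 = 1.610000 - (-8.797189)/(5.002811) = 3.368449
s_1 = 3.368449: f = 15.233463, f' = 29.033463 → s_2 = 3.368449 - (15.233463)/(29.033463) = 2.843763
s_2 = 2.843763: f = 3.380288, f' = 17.180288 → s_3 = 2.843763 - (3.380288)/(17.180288) = 2.647009

2.6470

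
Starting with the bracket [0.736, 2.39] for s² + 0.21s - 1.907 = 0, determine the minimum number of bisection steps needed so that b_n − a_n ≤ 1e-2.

8

Initial width b − a = 2.39 − 0.736 = 1.654000.
After n steps the width is (b−a)/2^n; need (b−a)/2^n ≤ 1e-2.
So n ≥ log₂(1.654000/1e-2) = log₂(165.4000) ≈ 7.3698.
Hence n = 8.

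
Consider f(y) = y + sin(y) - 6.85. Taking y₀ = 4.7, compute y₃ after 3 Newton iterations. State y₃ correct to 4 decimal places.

6.6083

f'(y) = 1 + cos(y)
y_0 = 4.700000: f = -3.149923, f' = 0.987611 → y_1 = 4.700000 - (-3.149923)/(0.987611) = 7.889436
y_1 = 7.889436: f = 2.038808, f' = 0.964553 → y_2 = 7.889436 - (2.038808)/(0.964553) = 5.775703
y_2 = 5.775703: f = -1.560276, f' = 1.873971 → y_3 = 5.775703 - (-1.560276)/(1.873971) = 6.608307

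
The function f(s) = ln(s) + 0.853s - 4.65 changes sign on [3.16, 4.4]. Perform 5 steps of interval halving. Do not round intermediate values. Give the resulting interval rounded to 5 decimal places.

[3.85750, 3.89625]

f(3.160000) = -0.803948, f(4.400000) = 0.584805 (opposite signs)
step 1: m = 3.780000, f(m) = -0.095936 < 0 → root in [3.780000, 4.400000]
step 2: m = 4.090000, f(m) = 0.247315 > 0 → root in [3.780000, 4.090000]
step 3: m = 3.935000, f(m) = 0.076466 > 0 → root in [3.780000, 3.935000]
step 4: m = 3.857500, f(m) = -0.009533 < 0 → root in [3.857500, 3.935000]
step 5: m = 3.896250, f(m) = 0.033516 > 0 → root in [3.857500, 3.896250]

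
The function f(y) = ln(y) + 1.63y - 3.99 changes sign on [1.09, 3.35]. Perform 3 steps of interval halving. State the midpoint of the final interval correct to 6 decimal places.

2.078750

f(1.090000) = -2.127122, f(3.350000) = 2.679460 (opposite signs)
step 1: m = 2.220000, f(m) = 0.426107 > 0 → root in [1.090000, 2.220000]
step 2: m = 1.655000, f(m) = -0.788549 < 0 → root in [1.655000, 2.220000]
step 3: m = 1.937500, f(m) = -0.170477 < 0 → root in [1.937500, 2.220000]
Midpoint of [1.937500, 2.220000] = 2.078750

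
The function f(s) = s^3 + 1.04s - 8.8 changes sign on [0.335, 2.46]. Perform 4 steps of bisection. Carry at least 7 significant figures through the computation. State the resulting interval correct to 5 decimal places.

f(0.335000) = -8.414005, f(2.460000) = 8.645336 (opposite signs)
step 1: m = 1.397500, f(m) = -4.617274 < 0 → root in [1.397500, 2.460000]
step 2: m = 1.928750, f(m) = 0.380998 > 0 → root in [1.397500, 1.928750]
step 3: m = 1.663125, f(m) = -2.470172 < 0 → root in [1.663125, 1.928750]
step 4: m = 1.795937, f(m) = -1.139623 < 0 → root in [1.795937, 1.928750]

[1.79594, 1.92875]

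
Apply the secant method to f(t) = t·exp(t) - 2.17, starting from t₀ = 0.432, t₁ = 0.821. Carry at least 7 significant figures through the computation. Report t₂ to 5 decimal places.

0.91952

Secant update: t_(k+1) = t_k − f(t_k)·(t_k − t_(k-1))/(f(t_k) − f(t_(k-1))).
f(t_0) = -1.504575, f(t_1) = -0.304055
t_2 = 0.821000 - (-0.304055)·(0.821000 - 0.432000)/(-0.304055 - (-1.504575)) = 0.919522; f(t_2) = 0.136243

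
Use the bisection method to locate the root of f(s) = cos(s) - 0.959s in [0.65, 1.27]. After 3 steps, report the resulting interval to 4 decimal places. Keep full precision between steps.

[0.7275, 0.8050]

f(0.650000) = 0.172734, f(1.270000) = -0.921649 (opposite signs)
step 1: m = 0.960000, f(m) = -0.347120 < 0 → root in [0.650000, 0.960000]
step 2: m = 0.805000, f(m) = -0.078884 < 0 → root in [0.650000, 0.805000]
step 3: m = 0.727500, f(m) = 0.049167 > 0 → root in [0.727500, 0.805000]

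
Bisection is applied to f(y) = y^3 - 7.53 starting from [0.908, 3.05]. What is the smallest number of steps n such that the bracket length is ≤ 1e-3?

Initial width b − a = 3.05 − 0.908 = 2.142000.
After n steps the width is (b−a)/2^n; need (b−a)/2^n ≤ 1e-3.
So n ≥ log₂(2.142000/1e-3) = log₂(2142.0000) ≈ 11.0647.
Hence n = 12.

12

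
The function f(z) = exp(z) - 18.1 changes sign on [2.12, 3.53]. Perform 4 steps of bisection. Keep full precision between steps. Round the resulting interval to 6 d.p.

f(2.120000) = -9.768863, f(3.530000) = 16.023968 (opposite signs)
step 1: m = 2.825000, f(m) = -1.239055 < 0 → root in [2.825000, 3.530000]
step 2: m = 3.177500, f(m) = 5.886712 > 0 → root in [2.825000, 3.177500]
step 3: m = 3.001250, f(m) = 2.010660 > 0 → root in [2.825000, 3.001250]
step 4: m = 2.913125, f(m) = 0.314253 > 0 → root in [2.825000, 2.913125]

[2.825000, 2.913125]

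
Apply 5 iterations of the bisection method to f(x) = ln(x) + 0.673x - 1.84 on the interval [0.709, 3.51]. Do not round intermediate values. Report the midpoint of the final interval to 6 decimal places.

f(0.709000) = -1.706743, f(3.510000) = 1.777846 (opposite signs)
step 1: m = 2.109500, f(m) = 0.326144 > 0 → root in [0.709000, 2.109500]
step 2: m = 1.409250, f(m) = -0.548517 < 0 → root in [1.409250, 2.109500]
step 3: m = 1.759375, f(m) = -0.090982 < 0 → root in [1.759375, 2.109500]
step 4: m = 1.934437, f(m) = 0.121693 > 0 → root in [1.759375, 1.934437]
step 5: m = 1.846906, f(m) = 0.016480 > 0 → root in [1.759375, 1.846906]
Midpoint of [1.759375, 1.846906] = 1.803141

1.803141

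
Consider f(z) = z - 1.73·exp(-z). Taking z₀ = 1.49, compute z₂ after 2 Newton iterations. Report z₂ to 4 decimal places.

0.7855

Newton update: z ← z − f(z)/f'(z).
f'(z) = 1 + 1.73·exp(-z)
z_0 = 1.490000: f = 1.100105, f' = 1.389895 → z_1 = 1.490000 - (1.100105)/(1.389895) = 0.698497
z_1 = 0.698497: f = -0.161887, f' = 1.860384 → z_2 = 0.698497 - (-0.161887)/(1.860384) = 0.785515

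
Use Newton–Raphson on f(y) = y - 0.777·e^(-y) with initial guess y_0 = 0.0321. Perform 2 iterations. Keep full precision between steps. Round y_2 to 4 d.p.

f'(y) = 1 + 0.777·e^(-y)
y_0 = 0.032100: f = -0.720354, f' = 1.752454 → y_1 = 0.032100 - (-0.720354)/(1.752454) = 0.443155
y_1 = 0.443155: f = -0.055686, f' = 1.498840 → y_2 = 0.443155 - (-0.055686)/(1.498840) = 0.480307

0.4803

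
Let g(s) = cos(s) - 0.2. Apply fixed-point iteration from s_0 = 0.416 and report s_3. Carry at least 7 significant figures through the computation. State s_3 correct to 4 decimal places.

s_1 = g(0.416000) = 0.714713
s_2 = g(0.714713) = 0.555282
s_3 = g(0.555282) = 0.649752

0.6498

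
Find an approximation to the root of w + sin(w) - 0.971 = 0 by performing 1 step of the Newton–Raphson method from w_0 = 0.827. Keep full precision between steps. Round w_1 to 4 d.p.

Newton update: w ← w − f(w)/f'(w).
f'(w) = 1 + cos(w)
w_0 = 0.827000: f = 0.591903, f' = 1.677087 → w_1 = 0.827000 - (0.591903)/(1.677087) = 0.474064

0.4741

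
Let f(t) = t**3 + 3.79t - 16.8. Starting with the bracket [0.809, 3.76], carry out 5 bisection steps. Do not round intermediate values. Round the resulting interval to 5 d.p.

f(0.809000) = -13.204415, f(3.760000) = 50.607776 (opposite signs)
step 1: m = 2.284500, f(m) = 3.780924 > 0 → root in [0.809000, 2.284500]
step 2: m = 1.546750, f(m) = -7.237318 < 0 → root in [1.546750, 2.284500]
step 3: m = 1.915625, f(m) = -2.510167 < 0 → root in [1.915625, 2.284500]
step 4: m = 2.100062, f(m) = 0.421064 > 0 → root in [1.915625, 2.100062]
step 5: m = 2.007844, f(m) = -1.095778 < 0 → root in [2.007844, 2.100062]

[2.00784, 2.10006]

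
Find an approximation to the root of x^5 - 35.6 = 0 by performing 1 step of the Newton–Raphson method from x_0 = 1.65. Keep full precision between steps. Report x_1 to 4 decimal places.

2.2806

f'(x) = 5x^4
x_0 = 1.650000: f = -23.370190, f' = 37.060031 → x_1 = 1.650000 - (-23.370190)/(37.060031) = 2.280604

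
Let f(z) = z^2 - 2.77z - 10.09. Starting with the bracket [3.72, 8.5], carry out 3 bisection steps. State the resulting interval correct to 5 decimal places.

[4.31750, 4.91500]

f(3.720000) = -6.556000, f(8.500000) = 38.615000 (opposite signs)
step 1: m = 6.110000, f(m) = 10.317400 > 0 → root in [3.720000, 6.110000]
step 2: m = 4.915000, f(m) = 0.452675 > 0 → root in [3.720000, 4.915000]
step 3: m = 4.317500, f(m) = -3.408669 < 0 → root in [4.317500, 4.915000]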